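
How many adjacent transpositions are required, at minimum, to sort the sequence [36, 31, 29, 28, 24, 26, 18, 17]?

Minimum adjacent swaps = number of inversions (each swap of adjacent out-of-order elements removes one inversion and no swap can remove more).
Count inversions — for each element, later elements that are smaller:
36: 31, 29, 28, 24, 26, 18, 17 → 7
31: 29, 28, 24, 26, 18, 17 → 6
29: 28, 24, 26, 18, 17 → 5
28: 24, 26, 18, 17 → 4
24: 18, 17 → 2
26: 18, 17 → 2
18: 17 → 1
17: none → 0
Total inversions: 7 + 6 + 5 + 4 + 2 + 2 + 1 + 0 = 27

27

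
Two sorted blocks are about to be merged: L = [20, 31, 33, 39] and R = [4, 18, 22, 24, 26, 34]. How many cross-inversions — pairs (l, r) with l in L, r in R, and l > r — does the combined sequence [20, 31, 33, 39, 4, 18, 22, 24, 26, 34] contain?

18 cross-inversions

Take each right-half value and tally the left-half values above it:
r = 4: 20, 31, 33, 39 → 4
r = 18: 20, 31, 33, 39 → 4
r = 22: 31, 33, 39 → 3
r = 24: 31, 33, 39 → 3
r = 26: 31, 33, 39 → 3
r = 34: 39 → 1
Cross-inversions: 4 + 4 + 3 + 3 + 3 + 1 = 18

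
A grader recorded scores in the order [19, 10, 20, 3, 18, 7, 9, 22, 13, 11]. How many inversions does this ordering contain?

For each element, count later entries that are smaller:
19 → 10, 3, 18, 7, 9, 13, 11 → 7
10 → 3, 7, 9 → 3
20 → 3, 18, 7, 9, 13, 11 → 6
3 → none → 0
18 → 7, 9, 13, 11 → 4
7 → none → 0
9 → none → 0
22 → 13, 11 → 2
13 → 11 → 1
11 → none → 0
Sum: 7 + 3 + 6 + 0 + 4 + 0 + 0 + 2 + 1 + 0 = 23

23 out-of-order pairs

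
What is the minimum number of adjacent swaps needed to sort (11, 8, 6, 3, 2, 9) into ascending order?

11

The minimum number of adjacent swaps to sort an array equals its inversion count, since every such swap removes exactly one inversion.
Count inversions — for each element, later elements that are smaller:
11: 8, 6, 3, 2, 9 → 5
8: 6, 3, 2 → 3
6: 3, 2 → 2
3: 2 → 1
2: none → 0
9: none → 0
Total inversions: 5 + 3 + 2 + 1 + 0 + 0 = 11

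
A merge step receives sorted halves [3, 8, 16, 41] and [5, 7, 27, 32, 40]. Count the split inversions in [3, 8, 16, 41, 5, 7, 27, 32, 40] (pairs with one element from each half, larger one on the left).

9 split inversions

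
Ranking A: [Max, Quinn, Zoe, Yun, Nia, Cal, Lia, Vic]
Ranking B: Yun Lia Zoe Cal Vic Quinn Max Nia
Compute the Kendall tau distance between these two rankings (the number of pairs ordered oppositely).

Discordant pairs: 17

Assign each item its position (1..8) in the first ordering, then rewrite the second ordering as that position sequence:
positions: Max→1, Quinn→2, Zoe→3, Yun→4, Nia→5, Cal→6, Lia→7, Vic→8
second ordering as positions: [4, 7, 3, 6, 8, 2, 1, 5]
Discordant pairs = inversions in this position sequence.
4: 3, 2, 1 → 3
7: 3, 6, 2, 1, 5 → 5
3: 2, 1 → 2
6: 2, 1, 5 → 3
8: 2, 1, 5 → 3
2: 1 → 1
1: 0
5: 0
Total: 3 + 5 + 2 + 3 + 3 + 1 + 0 + 0 = 17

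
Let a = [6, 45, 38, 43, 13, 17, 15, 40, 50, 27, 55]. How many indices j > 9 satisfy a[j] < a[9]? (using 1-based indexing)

The element at index 9 is 50.
Elements after it: 27, 55
Those smaller than 50: 27

1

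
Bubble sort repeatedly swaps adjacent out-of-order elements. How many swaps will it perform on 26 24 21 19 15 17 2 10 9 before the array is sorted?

33 adjacent swaps

Each adjacent swap fixes exactly one inversion, so the minimum swap count equals the number of inversions.
Count inversions — for each element, later elements that are smaller:
26: 24, 21, 19, 15, 17, 2, 10, 9 → 8
24: 21, 19, 15, 17, 2, 10, 9 → 7
21: 19, 15, 17, 2, 10, 9 → 6
19: 15, 17, 2, 10, 9 → 5
15: 2, 10, 9 → 3
17: 2, 10, 9 → 3
2: none → 0
10: 9 → 1
9: none → 0
Total inversions: 8 + 7 + 6 + 5 + 3 + 3 + 0 + 1 + 0 = 33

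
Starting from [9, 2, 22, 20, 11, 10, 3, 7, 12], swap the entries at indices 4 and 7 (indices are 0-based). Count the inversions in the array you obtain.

Positions 4 and 7 hold 11 and 7; after swapping, the array is [9, 2, 22, 20, 7, 10, 3, 11, 12].
Count, for each position, how many later elements it exceeds:
9 → 2, 7, 3 → 3
2 → none → 0
22 → 20, 7, 10, 3, 11, 12 → 6
20 → 7, 10, 3, 11, 12 → 5
7 → 3 → 1
10 → 3 → 1
3 → none → 0
11 → none → 0
12 → none → 0
Sum: 3 + 0 + 6 + 5 + 1 + 1 + 0 + 0 + 0 = 16

There are 16 inversions.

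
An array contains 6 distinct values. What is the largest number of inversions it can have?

Inversions: 15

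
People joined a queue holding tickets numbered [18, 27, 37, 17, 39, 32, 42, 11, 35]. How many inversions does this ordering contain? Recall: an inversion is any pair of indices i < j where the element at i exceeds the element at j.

For each element, count later entries that are smaller:
18: 2
27: 2
37: 4
17: 1
39: 3
32: 1
42: 2
11: 0
35: 0
Sum: 2 + 2 + 4 + 1 + 3 + 1 + 2 + 0 + 0 = 15

15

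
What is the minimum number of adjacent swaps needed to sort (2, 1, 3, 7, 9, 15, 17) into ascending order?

1 swap

The minimum number of adjacent swaps to sort an array equals its inversion count, since every such swap removes exactly one inversion.
Count inversions — for each element, later elements that are smaller:
2: 1 → 1
1: none → 0
3: none → 0
7: none → 0
9: none → 0
15: none → 0
17: none → 0
Total inversions: 1 + 0 + 0 + 0 + 0 + 0 + 0 = 1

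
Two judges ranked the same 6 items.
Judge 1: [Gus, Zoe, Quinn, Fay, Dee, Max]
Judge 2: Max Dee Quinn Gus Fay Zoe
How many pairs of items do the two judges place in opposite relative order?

12

Assign each item its position (1..6) in the first ordering, then rewrite the second ordering as that position sequence:
positions: Gus→1, Zoe→2, Quinn→3, Fay→4, Dee→5, Max→6
second ordering as positions: [6, 5, 3, 1, 4, 2]
Discordant pairs = inversions in this position sequence.
6: 5, 3, 1, 4, 2 → 5
5: 3, 1, 4, 2 → 4
3: 1, 2 → 2
1: 0
4: 2 → 1
2: 0
Total: 5 + 4 + 2 + 0 + 1 + 0 = 12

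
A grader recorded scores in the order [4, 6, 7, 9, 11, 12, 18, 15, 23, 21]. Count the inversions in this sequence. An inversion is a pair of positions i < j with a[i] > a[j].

For each element, count later entries that are smaller:
4 → none → 0
6 → none → 0
7 → none → 0
9 → none → 0
11 → none → 0
12 → none → 0
18 → 15 → 1
15 → none → 0
23 → 21 → 1
21 → none → 0
Sum: 0 + 0 + 0 + 0 + 0 + 0 + 1 + 0 + 1 + 0 = 2

2 inversions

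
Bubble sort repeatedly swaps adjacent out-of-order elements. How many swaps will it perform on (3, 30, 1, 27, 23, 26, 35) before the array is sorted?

Minimum adjacent swaps = number of inversions (each swap of adjacent out-of-order elements removes one inversion and no swap can remove more).
Count inversions — for each element, later elements that are smaller:
3: 1 → 1
30: 1, 27, 23, 26 → 4
1: none → 0
27: 23, 26 → 2
23: none → 0
26: none → 0
35: none → 0
Total inversions: 1 + 4 + 0 + 2 + 0 + 0 + 0 = 7

Swaps: 7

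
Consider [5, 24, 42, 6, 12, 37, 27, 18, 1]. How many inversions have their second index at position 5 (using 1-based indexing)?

2

The element at index 5 is 12.
Elements before it: 5, 24, 42, 6
Those larger than 12: 24, 42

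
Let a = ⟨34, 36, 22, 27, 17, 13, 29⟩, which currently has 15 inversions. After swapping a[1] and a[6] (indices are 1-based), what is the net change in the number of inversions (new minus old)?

-7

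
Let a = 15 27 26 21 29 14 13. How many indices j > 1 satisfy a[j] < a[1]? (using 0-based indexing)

4 such elements

The element at index 1 is 27.
Elements after it: 26, 21, 29, 14, 13
Those smaller than 27: 26, 21, 14, 13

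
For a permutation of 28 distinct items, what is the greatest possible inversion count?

A reversed (strictly descending) arrangement makes every pair an inversion, giving C(28, 2) inversions.
C(28, 2) = 28·27/2 = 378

378 inversions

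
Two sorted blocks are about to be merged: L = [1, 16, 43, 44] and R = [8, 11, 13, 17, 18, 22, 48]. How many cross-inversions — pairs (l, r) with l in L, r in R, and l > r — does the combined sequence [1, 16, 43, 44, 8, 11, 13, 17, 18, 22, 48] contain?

For each element r of the right run, count left-run elements greater than r:
r = 8: 16, 43, 44 → 3
r = 11: 16, 43, 44 → 3
r = 13: 16, 43, 44 → 3
r = 17: 43, 44 → 2
r = 18: 43, 44 → 2
r = 22: 43, 44 → 2
r = 48: none → 0
Cross-inversions: 3 + 3 + 3 + 2 + 2 + 2 + 0 = 15

15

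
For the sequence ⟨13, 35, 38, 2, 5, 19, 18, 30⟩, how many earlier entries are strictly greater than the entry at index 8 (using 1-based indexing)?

2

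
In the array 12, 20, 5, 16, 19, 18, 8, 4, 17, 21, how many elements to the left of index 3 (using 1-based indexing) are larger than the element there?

2

The element at index 3 is 5.
Elements before it: 12, 20
Those larger than 5: 12, 20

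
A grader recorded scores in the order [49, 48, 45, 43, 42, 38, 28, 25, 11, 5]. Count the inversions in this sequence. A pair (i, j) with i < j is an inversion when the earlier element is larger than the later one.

There are 45 out-of-order pairs.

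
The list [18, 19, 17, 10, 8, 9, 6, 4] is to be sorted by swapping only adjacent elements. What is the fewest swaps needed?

The minimum number of adjacent swaps to sort an array equals its inversion count, since every such swap removes exactly one inversion.
Count inversions — for each element, later elements that are smaller:
18: 17, 10, 8, 9, 6, 4 → 6
19: 17, 10, 8, 9, 6, 4 → 6
17: 10, 8, 9, 6, 4 → 5
10: 8, 9, 6, 4 → 4
8: 6, 4 → 2
9: 6, 4 → 2
6: 4 → 1
4: none → 0
Total inversions: 6 + 6 + 5 + 4 + 2 + 2 + 1 + 0 = 26

26 adjacent swaps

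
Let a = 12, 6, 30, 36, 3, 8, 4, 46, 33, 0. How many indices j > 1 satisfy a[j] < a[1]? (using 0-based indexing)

The element at index 1 is 6.
Elements after it: 30, 36, 3, 8, 4, 46, 33, 0
Those smaller than 6: 3, 4, 0

3 such elements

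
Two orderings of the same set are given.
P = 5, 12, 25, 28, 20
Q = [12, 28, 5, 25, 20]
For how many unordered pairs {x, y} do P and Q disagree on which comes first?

Assign each item its position (1..5) in the first ordering, then rewrite the second ordering as that position sequence:
positions: 5→1, 12→2, 25→3, 28→4, 20→5
second ordering as positions: [2, 4, 1, 3, 5]
Discordant pairs = inversions in this position sequence.
2: 1 → 1
4: 1, 3 → 2
1: 0
3: 0
5: 0
Total: 1 + 2 + 0 + 0 + 0 = 3

3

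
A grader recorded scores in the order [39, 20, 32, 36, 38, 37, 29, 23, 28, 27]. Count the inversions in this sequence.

Count, for each position, how many later elements it exceeds:
39: 9
20: 0
32: 4
36: 4
38: 5
37: 4
29: 3
23: 0
28: 1
27: 0
Sum: 9 + 0 + 4 + 4 + 5 + 4 + 3 + 0 + 1 + 0 = 30

Inversions: 30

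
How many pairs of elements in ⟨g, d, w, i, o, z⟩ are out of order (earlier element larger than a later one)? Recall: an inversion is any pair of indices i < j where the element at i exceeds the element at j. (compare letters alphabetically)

3

For each element, count later entries that are smaller:
g → d → 1
d → none → 0
w → i, o → 2
i → none → 0
o → none → 0
z → none → 0
Sum: 1 + 0 + 2 + 0 + 0 + 0 = 3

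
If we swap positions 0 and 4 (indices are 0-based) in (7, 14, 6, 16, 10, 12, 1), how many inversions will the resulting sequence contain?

13

Positions 0 and 4 hold 7 and 10; after swapping, the array is [10, 14, 6, 16, 7, 12, 1].
For each element, count later entries that are smaller:
10: 3
14: 4
6: 1
16: 3
7: 1
12: 1
1: 0
Sum: 3 + 4 + 1 + 3 + 1 + 1 + 0 = 13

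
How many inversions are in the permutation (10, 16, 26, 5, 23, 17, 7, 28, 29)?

11 inversions

Sweep left to right; for each value list the smaller values that follow it:
10 → 5, 7 → 2
16 → 5, 7 → 2
26 → 5, 23, 17, 7 → 4
5 → none → 0
23 → 17, 7 → 2
17 → 7 → 1
7 → none → 0
28 → none → 0
29 → none → 0
Sum: 2 + 2 + 4 + 0 + 2 + 1 + 0 + 0 + 0 = 11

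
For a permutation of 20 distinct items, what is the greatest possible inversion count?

190 inversions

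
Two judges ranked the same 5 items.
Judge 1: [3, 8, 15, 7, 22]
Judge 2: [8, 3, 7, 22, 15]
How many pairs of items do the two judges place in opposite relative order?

Assign each item its position (1..5) in the first ordering, then rewrite the second ordering as that position sequence:
positions: 3→1, 8→2, 15→3, 7→4, 22→5
second ordering as positions: [2, 1, 4, 5, 3]
Discordant pairs = inversions in this position sequence.
2: 1 → 1
1: 0
4: 3 → 1
5: 3 → 1
3: 0
Total: 1 + 0 + 1 + 1 + 0 = 3

3 discordant pairs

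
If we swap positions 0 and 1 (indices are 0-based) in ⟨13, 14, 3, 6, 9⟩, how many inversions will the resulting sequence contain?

Positions 0 and 1 hold 13 and 14; after swapping, the array is [14, 13, 3, 6, 9].
Sweep left to right; for each value list the smaller values that follow it:
14 → 13, 3, 6, 9 → 4
13 → 3, 6, 9 → 3
3 → none → 0
6 → none → 0
9 → none → 0
Sum: 4 + 3 + 0 + 0 + 0 = 7

7 inversions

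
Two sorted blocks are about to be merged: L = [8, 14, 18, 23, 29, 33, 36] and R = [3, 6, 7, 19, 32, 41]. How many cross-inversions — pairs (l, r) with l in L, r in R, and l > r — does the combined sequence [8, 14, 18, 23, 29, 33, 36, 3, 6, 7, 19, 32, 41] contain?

For each element r of the right run, count left-run elements greater than r:
r = 3: 8, 14, 18, 23, 29, 33, 36 → 7
r = 6: 8, 14, 18, 23, 29, 33, 36 → 7
r = 7: 8, 14, 18, 23, 29, 33, 36 → 7
r = 19: 23, 29, 33, 36 → 4
r = 32: 33, 36 → 2
r = 41: none → 0
Cross-inversions: 7 + 7 + 7 + 4 + 2 + 0 = 27

27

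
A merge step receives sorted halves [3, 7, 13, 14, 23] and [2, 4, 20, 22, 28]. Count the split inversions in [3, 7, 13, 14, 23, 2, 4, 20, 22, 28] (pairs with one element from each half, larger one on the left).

For each element r of the right run, count left-run elements greater than r:
r = 2: 3, 7, 13, 14, 23 → 5
r = 4: 7, 13, 14, 23 → 4
r = 20: 23 → 1
r = 22: 23 → 1
r = 28: none → 0
Cross-inversions: 5 + 4 + 1 + 1 + 0 = 11

11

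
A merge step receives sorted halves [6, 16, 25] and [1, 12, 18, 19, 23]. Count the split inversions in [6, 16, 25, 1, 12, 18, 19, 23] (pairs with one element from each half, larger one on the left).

8

Take each right-half value and tally the left-half values above it:
r = 1: 6, 16, 25 → 3
r = 12: 16, 25 → 2
r = 18: 25 → 1
r = 19: 25 → 1
r = 23: 25 → 1
Cross-inversions: 3 + 2 + 1 + 1 + 1 = 8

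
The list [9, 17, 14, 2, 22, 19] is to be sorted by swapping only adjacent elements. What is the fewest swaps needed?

Minimum adjacent swaps = number of inversions (each swap of adjacent out-of-order elements removes one inversion and no swap can remove more).
Count inversions — for each element, later elements that are smaller:
9: 2 → 1
17: 14, 2 → 2
14: 2 → 1
2: none → 0
22: 19 → 1
19: none → 0
Total inversions: 1 + 2 + 1 + 0 + 1 + 0 = 5

5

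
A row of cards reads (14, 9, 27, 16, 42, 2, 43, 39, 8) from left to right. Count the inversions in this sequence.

16

Sweep left to right; for each value list the smaller values that follow it:
14: 3
9: 2
27: 3
16: 2
42: 3
2: 0
43: 2
39: 1
8: 0
Sum: 3 + 2 + 3 + 2 + 3 + 0 + 2 + 1 + 0 = 16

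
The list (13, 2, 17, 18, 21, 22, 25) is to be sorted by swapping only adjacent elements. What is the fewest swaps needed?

Minimum adjacent swaps = number of inversions (each swap of adjacent out-of-order elements removes one inversion and no swap can remove more).
Count inversions — for each element, later elements that are smaller:
13: 2 → 1
2: none → 0
17: none → 0
18: none → 0
21: none → 0
22: none → 0
25: none → 0
Total inversions: 1 + 0 + 0 + 0 + 0 + 0 + 0 = 1

1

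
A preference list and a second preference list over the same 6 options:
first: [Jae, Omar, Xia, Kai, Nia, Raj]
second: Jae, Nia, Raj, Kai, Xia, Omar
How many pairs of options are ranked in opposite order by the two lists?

9

Assign each item its position (1..6) in the first ordering, then rewrite the second ordering as that position sequence:
positions: Jae→1, Omar→2, Xia→3, Kai→4, Nia→5, Raj→6
second ordering as positions: [1, 5, 6, 4, 3, 2]
Discordant pairs = inversions in this position sequence.
1: 0
5: 4, 3, 2 → 3
6: 4, 3, 2 → 3
4: 3, 2 → 2
3: 2 → 1
2: 0
Total: 0 + 3 + 3 + 2 + 1 + 0 = 9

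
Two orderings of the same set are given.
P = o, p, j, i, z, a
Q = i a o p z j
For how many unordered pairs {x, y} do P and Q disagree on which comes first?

There are 8 disagreeing pairs.

Assign each item its position (1..6) in the first ordering, then rewrite the second ordering as that position sequence:
positions: o→1, p→2, j→3, i→4, z→5, a→6
second ordering as positions: [4, 6, 1, 2, 5, 3]
Discordant pairs = inversions in this position sequence.
4: 1, 2, 3 → 3
6: 1, 2, 5, 3 → 4
1: 0
2: 0
5: 3 → 1
3: 0
Total: 3 + 4 + 0 + 0 + 1 + 0 = 8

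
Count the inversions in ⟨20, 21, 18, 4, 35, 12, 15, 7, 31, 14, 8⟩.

There are 34 inversions.

For each element, count later entries that are smaller:
20 → 18, 4, 12, 15, 7, 14, 8 → 7
21 → 18, 4, 12, 15, 7, 14, 8 → 7
18 → 4, 12, 15, 7, 14, 8 → 6
4 → none → 0
35 → 12, 15, 7, 31, 14, 8 → 6
12 → 7, 8 → 2
15 → 7, 14, 8 → 3
7 → none → 0
31 → 14, 8 → 2
14 → 8 → 1
8 → none → 0
Sum: 7 + 7 + 6 + 0 + 6 + 2 + 3 + 0 + 2 + 1 + 0 = 34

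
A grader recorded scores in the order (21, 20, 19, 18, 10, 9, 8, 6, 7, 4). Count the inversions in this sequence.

44

Element-by-element contributions:
21 → 20, 19, 18, 10, 9, 8, 6, 7, 4 → 9
20 → 19, 18, 10, 9, 8, 6, 7, 4 → 8
19 → 18, 10, 9, 8, 6, 7, 4 → 7
18 → 10, 9, 8, 6, 7, 4 → 6
10 → 9, 8, 6, 7, 4 → 5
9 → 8, 6, 7, 4 → 4
8 → 6, 7, 4 → 3
6 → 4 → 1
7 → 4 → 1
4 → none → 0
Sum: 9 + 8 + 7 + 6 + 5 + 4 + 3 + 1 + 1 + 0 = 44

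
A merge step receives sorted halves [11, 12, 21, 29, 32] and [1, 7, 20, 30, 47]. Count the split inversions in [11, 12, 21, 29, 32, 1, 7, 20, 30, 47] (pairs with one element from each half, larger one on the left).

Count, for every r in R, how many entries of L exceed r:
r = 1: 11, 12, 21, 29, 32 → 5
r = 7: 11, 12, 21, 29, 32 → 5
r = 20: 21, 29, 32 → 3
r = 30: 32 → 1
r = 47: none → 0
Cross-inversions: 5 + 5 + 3 + 1 + 0 = 14

14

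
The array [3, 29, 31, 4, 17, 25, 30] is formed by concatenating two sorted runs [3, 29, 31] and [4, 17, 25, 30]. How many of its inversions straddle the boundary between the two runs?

For each element r of the right run, count left-run elements greater than r:
r = 4: 29, 31 → 2
r = 17: 29, 31 → 2
r = 25: 29, 31 → 2
r = 30: 31 → 1
Cross-inversions: 2 + 2 + 2 + 1 = 7

7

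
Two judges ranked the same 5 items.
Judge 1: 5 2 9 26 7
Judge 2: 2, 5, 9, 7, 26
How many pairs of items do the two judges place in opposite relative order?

Assign each item its position (1..5) in the first ordering, then rewrite the second ordering as that position sequence:
positions: 5→1, 2→2, 9→3, 26→4, 7→5
second ordering as positions: [2, 1, 3, 5, 4]
Discordant pairs = inversions in this position sequence.
2: 1 → 1
1: 0
3: 0
5: 4 → 1
4: 0
Total: 1 + 0 + 0 + 1 + 0 = 2

2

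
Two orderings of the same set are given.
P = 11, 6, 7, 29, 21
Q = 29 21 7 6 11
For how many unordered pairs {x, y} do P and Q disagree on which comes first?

Assign each item its position (1..5) in the first ordering, then rewrite the second ordering as that position sequence:
positions: 11→1, 6→2, 7→3, 29→4, 21→5
second ordering as positions: [4, 5, 3, 2, 1]
Discordant pairs = inversions in this position sequence.
4: 3, 2, 1 → 3
5: 3, 2, 1 → 3
3: 2, 1 → 2
2: 1 → 1
1: 0
Total: 3 + 3 + 2 + 1 + 0 = 9

9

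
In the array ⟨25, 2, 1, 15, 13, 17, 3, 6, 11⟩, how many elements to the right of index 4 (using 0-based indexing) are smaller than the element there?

3

The element at index 4 is 13.
Elements after it: 17, 3, 6, 11
Those smaller than 13: 3, 6, 11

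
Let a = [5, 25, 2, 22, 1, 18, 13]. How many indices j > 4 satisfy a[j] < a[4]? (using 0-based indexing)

The element at index 4 is 1.
Elements after it: 18, 13
None of them are smaller than 1.

0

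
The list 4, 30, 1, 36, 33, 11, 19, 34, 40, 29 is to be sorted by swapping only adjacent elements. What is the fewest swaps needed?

There are 15 adjacent swaps.

The minimum number of adjacent swaps to sort an array equals its inversion count, since every such swap removes exactly one inversion.
Count inversions — for each element, later elements that are smaller:
4: 1 → 1
30: 1, 11, 19, 29 → 4
1: none → 0
36: 33, 11, 19, 34, 29 → 5
33: 11, 19, 29 → 3
11: none → 0
19: none → 0
34: 29 → 1
40: 29 → 1
29: none → 0
Total inversions: 1 + 4 + 0 + 5 + 3 + 0 + 0 + 1 + 1 + 0 = 15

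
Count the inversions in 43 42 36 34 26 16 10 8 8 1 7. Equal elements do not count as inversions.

For each element, count later entries that are smaller:
43 → 42, 36, 34, 26, 16, 10, 8, 8, 1, 7 → 10
42 → 36, 34, 26, 16, 10, 8, 8, 1, 7 → 9
36 → 34, 26, 16, 10, 8, 8, 1, 7 → 8
34 → 26, 16, 10, 8, 8, 1, 7 → 7
26 → 16, 10, 8, 8, 1, 7 → 6
16 → 10, 8, 8, 1, 7 → 5
10 → 8, 8, 1, 7 → 4
8 → 1, 7 → 2
8 → 1, 7 → 2
1 → none → 0
7 → none → 0
Sum: 10 + 9 + 8 + 7 + 6 + 5 + 4 + 2 + 2 + 0 + 0 = 53

53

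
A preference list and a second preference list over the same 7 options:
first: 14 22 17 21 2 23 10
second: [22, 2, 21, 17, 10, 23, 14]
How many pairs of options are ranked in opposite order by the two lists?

Assign each item its position (1..7) in the first ordering, then rewrite the second ordering as that position sequence:
positions: 14→1, 22→2, 17→3, 21→4, 2→5, 23→6, 10→7
second ordering as positions: [2, 5, 4, 3, 7, 6, 1]
Discordant pairs = inversions in this position sequence.
2: 1 → 1
5: 4, 3, 1 → 3
4: 3, 1 → 2
3: 1 → 1
7: 6, 1 → 2
6: 1 → 1
1: 0
Total: 1 + 3 + 2 + 1 + 2 + 1 + 0 = 10

10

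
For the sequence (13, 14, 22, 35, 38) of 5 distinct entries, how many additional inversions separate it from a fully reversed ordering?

10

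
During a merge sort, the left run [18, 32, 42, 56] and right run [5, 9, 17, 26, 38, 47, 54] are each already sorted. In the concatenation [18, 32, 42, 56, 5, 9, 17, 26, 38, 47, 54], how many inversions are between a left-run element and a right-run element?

19

Take each right-half value and tally the left-half values above it:
r = 5: 18, 32, 42, 56 → 4
r = 9: 18, 32, 42, 56 → 4
r = 17: 18, 32, 42, 56 → 4
r = 26: 32, 42, 56 → 3
r = 38: 42, 56 → 2
r = 47: 56 → 1
r = 54: 56 → 1
Cross-inversions: 4 + 4 + 4 + 3 + 2 + 1 + 1 = 19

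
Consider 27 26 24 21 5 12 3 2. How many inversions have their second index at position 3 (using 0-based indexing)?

The element at index 3 is 21.
Elements before it: 27, 26, 24
Those larger than 21: 27, 26, 24

3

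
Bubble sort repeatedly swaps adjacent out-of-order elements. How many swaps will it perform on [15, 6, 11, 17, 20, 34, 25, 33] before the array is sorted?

The minimum number of adjacent swaps to sort an array equals its inversion count, since every such swap removes exactly one inversion.
Count inversions — for each element, later elements that are smaller:
15: 6, 11 → 2
6: none → 0
11: none → 0
17: none → 0
20: none → 0
34: 25, 33 → 2
25: none → 0
33: none → 0
Total inversions: 2 + 0 + 0 + 0 + 0 + 2 + 0 + 0 = 4

4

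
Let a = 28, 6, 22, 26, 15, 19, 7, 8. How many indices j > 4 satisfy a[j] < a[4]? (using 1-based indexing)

4

The element at index 4 is 26.
Elements after it: 15, 19, 7, 8
Those smaller than 26: 15, 19, 7, 8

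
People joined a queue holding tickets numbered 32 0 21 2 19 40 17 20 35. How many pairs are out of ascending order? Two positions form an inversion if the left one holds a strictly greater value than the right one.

14

Count, for each position, how many later elements it exceeds:
32 → 0, 21, 2, 19, 17, 20 → 6
0 → none → 0
21 → 2, 19, 17, 20 → 4
2 → none → 0
19 → 17 → 1
40 → 17, 20, 35 → 3
17 → none → 0
20 → none → 0
35 → none → 0
Sum: 6 + 0 + 4 + 0 + 1 + 3 + 0 + 0 + 0 = 14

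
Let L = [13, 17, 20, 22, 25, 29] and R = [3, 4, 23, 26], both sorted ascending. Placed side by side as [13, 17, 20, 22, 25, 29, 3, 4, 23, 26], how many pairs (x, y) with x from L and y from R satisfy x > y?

15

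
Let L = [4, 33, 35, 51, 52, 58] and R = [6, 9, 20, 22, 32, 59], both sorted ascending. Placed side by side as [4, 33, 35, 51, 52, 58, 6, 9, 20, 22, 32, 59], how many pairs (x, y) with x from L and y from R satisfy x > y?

Count, for every r in R, how many entries of L exceed r:
r = 6: 33, 35, 51, 52, 58 → 5
r = 9: 33, 35, 51, 52, 58 → 5
r = 20: 33, 35, 51, 52, 58 → 5
r = 22: 33, 35, 51, 52, 58 → 5
r = 32: 33, 35, 51, 52, 58 → 5
r = 59: none → 0
Cross-inversions: 5 + 5 + 5 + 5 + 5 + 0 = 25

25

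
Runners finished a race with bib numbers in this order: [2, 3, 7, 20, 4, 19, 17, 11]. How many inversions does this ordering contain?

Count, for each position, how many later elements it exceeds:
2: 0
3: 0
7: 1
20: 4
4: 0
19: 2
17: 1
11: 0
Sum: 0 + 0 + 1 + 4 + 0 + 2 + 1 + 0 = 8

Inversions: 8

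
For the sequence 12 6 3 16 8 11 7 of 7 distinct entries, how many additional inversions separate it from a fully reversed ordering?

Maximum inversions for 7 distinct elements is C(7, 2) = 7·6/2 = 21.
Current inversions — for each element, count later smaller elements:
12: 5
6: 1
3: 0
16: 3
8: 1
11: 1
7: 0
Current total: 5 + 1 + 0 + 3 + 1 + 1 + 0 = 11
Shortfall: 21 − 11 = 10

10 inversions short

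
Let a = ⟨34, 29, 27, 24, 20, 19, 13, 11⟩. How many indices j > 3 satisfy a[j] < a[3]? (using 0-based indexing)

The element at index 3 is 24.
Elements after it: 20, 19, 13, 11
Those smaller than 24: 20, 19, 13, 11

4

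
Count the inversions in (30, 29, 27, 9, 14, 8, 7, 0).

27

Count, for each position, how many later elements it exceeds:
30: 7
29: 6
27: 5
9: 3
14: 3
8: 2
7: 1
0: 0
Sum: 7 + 6 + 5 + 3 + 3 + 2 + 1 + 0 = 27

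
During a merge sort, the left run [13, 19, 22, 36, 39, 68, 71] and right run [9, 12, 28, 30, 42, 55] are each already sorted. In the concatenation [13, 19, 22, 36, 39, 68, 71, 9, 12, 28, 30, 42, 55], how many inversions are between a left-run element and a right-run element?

Split inversions: 26

Count, for every r in R, how many entries of L exceed r:
r = 9: 13, 19, 22, 36, 39, 68, 71 → 7
r = 12: 13, 19, 22, 36, 39, 68, 71 → 7
r = 28: 36, 39, 68, 71 → 4
r = 30: 36, 39, 68, 71 → 4
r = 42: 68, 71 → 2
r = 55: 68, 71 → 2
Cross-inversions: 7 + 7 + 4 + 4 + 2 + 2 = 26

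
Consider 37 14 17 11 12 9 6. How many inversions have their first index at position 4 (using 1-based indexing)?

The element at index 4 is 11.
Elements after it: 12, 9, 6
Those smaller than 11: 9, 6

2 such elements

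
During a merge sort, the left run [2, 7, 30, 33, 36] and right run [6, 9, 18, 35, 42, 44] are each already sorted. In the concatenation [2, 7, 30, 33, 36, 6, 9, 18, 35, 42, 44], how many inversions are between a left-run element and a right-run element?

Take each right-half value and tally the left-half values above it:
r = 6: 7, 30, 33, 36 → 4
r = 9: 30, 33, 36 → 3
r = 18: 30, 33, 36 → 3
r = 35: 36 → 1
r = 42: none → 0
r = 44: none → 0
Cross-inversions: 4 + 3 + 3 + 1 + 0 + 0 = 11

11 cross-inversions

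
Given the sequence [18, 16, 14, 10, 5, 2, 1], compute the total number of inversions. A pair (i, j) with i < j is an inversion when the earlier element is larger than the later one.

21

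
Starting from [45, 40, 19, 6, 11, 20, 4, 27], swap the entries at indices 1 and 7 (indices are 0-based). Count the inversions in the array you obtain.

Positions 1 and 7 hold 40 and 27; after swapping, the array is [45, 27, 19, 6, 11, 20, 4, 40].
Count, for each position, how many later elements it exceeds:
45: 7
27: 5
19: 3
6: 1
11: 1
20: 1
4: 0
40: 0
Sum: 7 + 5 + 3 + 1 + 1 + 1 + 0 + 0 = 18

18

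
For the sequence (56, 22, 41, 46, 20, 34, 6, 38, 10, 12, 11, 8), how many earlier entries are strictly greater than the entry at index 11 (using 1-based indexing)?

8 such elements

The element at index 11 is 11.
Elements before it: 56, 22, 41, 46, 20, 34, 6, 38, 10, 12
Those larger than 11: 56, 22, 41, 46, 20, 34, 38, 12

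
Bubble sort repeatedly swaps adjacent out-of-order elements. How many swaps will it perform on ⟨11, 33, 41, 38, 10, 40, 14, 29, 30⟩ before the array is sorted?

Each adjacent swap fixes exactly one inversion, so the minimum swap count equals the number of inversions.
Count inversions — for each element, later elements that are smaller:
11: 10 → 1
33: 10, 14, 29, 30 → 4
41: 38, 10, 40, 14, 29, 30 → 6
38: 10, 14, 29, 30 → 4
10: none → 0
40: 14, 29, 30 → 3
14: none → 0
29: none → 0
30: none → 0
Total inversions: 1 + 4 + 6 + 4 + 0 + 3 + 0 + 0 + 0 = 18

18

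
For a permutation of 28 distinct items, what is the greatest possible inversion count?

378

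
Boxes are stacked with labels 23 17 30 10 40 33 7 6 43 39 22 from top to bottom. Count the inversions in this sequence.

Element-by-element contributions:
23 → 17, 10, 7, 6, 22 → 5
17 → 10, 7, 6 → 3
30 → 10, 7, 6, 22 → 4
10 → 7, 6 → 2
40 → 33, 7, 6, 39, 22 → 5
33 → 7, 6, 22 → 3
7 → 6 → 1
6 → none → 0
43 → 39, 22 → 2
39 → 22 → 1
22 → none → 0
Sum: 5 + 3 + 4 + 2 + 5 + 3 + 1 + 0 + 2 + 1 + 0 = 26

Inversions: 26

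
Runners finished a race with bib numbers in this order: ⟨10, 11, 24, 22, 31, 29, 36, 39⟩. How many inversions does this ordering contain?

2 out-of-order pairs

For each element, count later entries that are smaller:
10 → none → 0
11 → none → 0
24 → 22 → 1
22 → none → 0
31 → 29 → 1
29 → none → 0
36 → none → 0
39 → none → 0
Sum: 0 + 0 + 1 + 0 + 1 + 0 + 0 + 0 = 2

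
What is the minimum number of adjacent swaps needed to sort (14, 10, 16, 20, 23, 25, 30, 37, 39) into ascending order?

Each adjacent swap fixes exactly one inversion, so the minimum swap count equals the number of inversions.
Count inversions — for each element, later elements that are smaller:
14: 10 → 1
10: none → 0
16: none → 0
20: none → 0
23: none → 0
25: none → 0
30: none → 0
37: none → 0
39: none → 0
Total inversions: 1 + 0 + 0 + 0 + 0 + 0 + 0 + 0 + 0 = 1

There is 1 swap.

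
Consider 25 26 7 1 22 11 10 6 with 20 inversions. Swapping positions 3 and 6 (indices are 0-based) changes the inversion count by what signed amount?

+1

Positions 3 and 6 hold 1 and 10; after swapping, the array is [25, 26, 7, 10, 22, 11, 1, 6].
For each element, count later entries that are smaller:
25: 6
26: 6
7: 2
10: 2
22: 3
11: 2
1: 0
6: 0
Sum: 6 + 6 + 2 + 2 + 3 + 2 + 0 + 0 = 21
Change: 21 − 20 = +1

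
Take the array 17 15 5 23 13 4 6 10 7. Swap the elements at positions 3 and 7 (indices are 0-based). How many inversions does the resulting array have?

Positions 3 and 7 hold 23 and 10; after swapping, the array is [17, 15, 5, 10, 13, 4, 6, 23, 7].
Sweep left to right; for each value list the smaller values that follow it:
17: 7
15: 6
5: 1
10: 3
13: 3
4: 0
6: 0
23: 1
7: 0
Sum: 7 + 6 + 1 + 3 + 3 + 0 + 0 + 1 + 0 = 21

21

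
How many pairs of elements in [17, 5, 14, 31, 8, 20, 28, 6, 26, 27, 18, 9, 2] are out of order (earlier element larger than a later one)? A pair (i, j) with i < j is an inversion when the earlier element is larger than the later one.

Element-by-element contributions:
17 → 5, 14, 8, 6, 9, 2 → 6
5 → 2 → 1
14 → 8, 6, 9, 2 → 4
31 → 8, 20, 28, 6, 26, 27, 18, 9, 2 → 9
8 → 6, 2 → 2
20 → 6, 18, 9, 2 → 4
28 → 6, 26, 27, 18, 9, 2 → 6
6 → 2 → 1
26 → 18, 9, 2 → 3
27 → 18, 9, 2 → 3
18 → 9, 2 → 2
9 → 2 → 1
2 → none → 0
Sum: 6 + 1 + 4 + 9 + 2 + 4 + 6 + 1 + 3 + 3 + 2 + 1 + 0 = 42

42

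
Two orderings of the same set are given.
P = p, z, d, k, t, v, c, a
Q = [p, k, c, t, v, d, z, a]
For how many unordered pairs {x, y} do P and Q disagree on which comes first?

There are 11 disagreeing pairs.

Assign each item its position (1..8) in the first ordering, then rewrite the second ordering as that position sequence:
positions: p→1, z→2, d→3, k→4, t→5, v→6, c→7, a→8
second ordering as positions: [1, 4, 7, 5, 6, 3, 2, 8]
Discordant pairs = inversions in this position sequence.
1: 0
4: 3, 2 → 2
7: 5, 6, 3, 2 → 4
5: 3, 2 → 2
6: 3, 2 → 2
3: 2 → 1
2: 0
8: 0
Total: 0 + 2 + 4 + 2 + 2 + 1 + 0 + 0 = 11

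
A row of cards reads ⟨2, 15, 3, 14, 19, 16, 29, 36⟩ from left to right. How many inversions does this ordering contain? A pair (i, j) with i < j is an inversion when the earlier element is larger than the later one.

3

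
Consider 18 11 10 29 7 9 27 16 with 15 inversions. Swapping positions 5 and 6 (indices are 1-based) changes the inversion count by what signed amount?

+1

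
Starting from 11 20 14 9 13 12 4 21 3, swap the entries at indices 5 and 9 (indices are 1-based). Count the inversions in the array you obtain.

There are 18 inversions.

Positions 5 and 9 hold 13 and 3; after swapping, the array is [11, 20, 14, 9, 3, 12, 4, 21, 13].
For each element, count later entries that are smaller:
11 → 9, 3, 4 → 3
20 → 14, 9, 3, 12, 4, 13 → 6
14 → 9, 3, 12, 4, 13 → 5
9 → 3, 4 → 2
3 → none → 0
12 → 4 → 1
4 → none → 0
21 → 13 → 1
13 → none → 0
Sum: 3 + 6 + 5 + 2 + 0 + 1 + 0 + 1 + 0 = 18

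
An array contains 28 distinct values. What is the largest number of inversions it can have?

The maximum occurs when the array is in strictly decreasing order: every one of the C(28, 2) pairs is inverted.
C(28, 2) = 28·27/2 = 378

Inversions: 378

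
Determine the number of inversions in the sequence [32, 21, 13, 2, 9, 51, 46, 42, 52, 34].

Count, for each position, how many later elements it exceeds:
32 → 21, 13, 2, 9 → 4
21 → 13, 2, 9 → 3
13 → 2, 9 → 2
2 → none → 0
9 → none → 0
51 → 46, 42, 34 → 3
46 → 42, 34 → 2
42 → 34 → 1
52 → 34 → 1
34 → none → 0
Sum: 4 + 3 + 2 + 0 + 0 + 3 + 2 + 1 + 1 + 0 = 16

Out-of-order pairs: 16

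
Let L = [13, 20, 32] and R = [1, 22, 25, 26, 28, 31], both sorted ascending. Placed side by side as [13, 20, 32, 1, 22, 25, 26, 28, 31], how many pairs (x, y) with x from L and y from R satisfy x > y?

Count, for every r in R, how many entries of L exceed r:
r = 1: 13, 20, 32 → 3
r = 22: 32 → 1
r = 25: 32 → 1
r = 26: 32 → 1
r = 28: 32 → 1
r = 31: 32 → 1
Cross-inversions: 3 + 1 + 1 + 1 + 1 + 1 = 8

There are 8 cross-inversions.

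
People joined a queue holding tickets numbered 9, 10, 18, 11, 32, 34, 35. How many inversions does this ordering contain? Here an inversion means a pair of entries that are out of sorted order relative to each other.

Count, for each position, how many later elements it exceeds:
9: 0
10: 0
18: 1
11: 0
32: 0
34: 0
35: 0
Sum: 0 + 0 + 1 + 0 + 0 + 0 + 0 = 1

1 out-of-order pair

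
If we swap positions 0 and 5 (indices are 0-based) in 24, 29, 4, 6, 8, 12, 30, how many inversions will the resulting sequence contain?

7

Positions 0 and 5 hold 24 and 12; after swapping, the array is [12, 29, 4, 6, 8, 24, 30].
Count, for each position, how many later elements it exceeds:
12: 3
29: 4
4: 0
6: 0
8: 0
24: 0
30: 0
Sum: 3 + 4 + 0 + 0 + 0 + 0 + 0 = 7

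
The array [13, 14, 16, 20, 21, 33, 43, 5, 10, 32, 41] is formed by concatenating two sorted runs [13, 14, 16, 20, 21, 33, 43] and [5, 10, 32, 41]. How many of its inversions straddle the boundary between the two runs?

Take each right-half value and tally the left-half values above it:
r = 5: 13, 14, 16, 20, 21, 33, 43 → 7
r = 10: 13, 14, 16, 20, 21, 33, 43 → 7
r = 32: 33, 43 → 2
r = 41: 43 → 1
Cross-inversions: 7 + 7 + 2 + 1 = 17

17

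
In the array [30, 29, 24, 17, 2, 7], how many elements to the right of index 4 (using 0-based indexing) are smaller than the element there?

The element at index 4 is 2.
Elements after it: 7
None of them are smaller than 2.

0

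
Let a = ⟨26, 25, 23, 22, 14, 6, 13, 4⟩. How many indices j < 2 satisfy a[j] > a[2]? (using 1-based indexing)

The element at index 2 is 25.
Elements before it: 26
Those larger than 25: 26

1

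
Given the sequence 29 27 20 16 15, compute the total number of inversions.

Inversion pairs (indices are 1-based):
(1,2): 29 > 27
(1,3): 29 > 20
(1,4): 29 > 16
(1,5): 29 > 15
(2,3): 27 > 20
(2,4): 27 > 16
(2,5): 27 > 15
(3,4): 20 > 16
(3,5): 20 > 15
(4,5): 16 > 15
That's 10 pairs.

10 out-of-order pairs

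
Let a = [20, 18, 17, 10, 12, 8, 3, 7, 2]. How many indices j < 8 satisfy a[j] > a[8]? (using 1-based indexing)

6 such elements

The element at index 8 is 7.
Elements before it: 20, 18, 17, 10, 12, 8, 3
Those larger than 7: 20, 18, 17, 10, 12, 8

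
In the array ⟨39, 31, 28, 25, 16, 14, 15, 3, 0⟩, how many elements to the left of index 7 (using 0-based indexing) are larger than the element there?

7 such elements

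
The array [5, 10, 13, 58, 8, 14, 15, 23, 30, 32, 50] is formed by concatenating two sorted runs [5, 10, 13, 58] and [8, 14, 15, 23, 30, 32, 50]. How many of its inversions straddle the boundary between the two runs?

9 cross-inversions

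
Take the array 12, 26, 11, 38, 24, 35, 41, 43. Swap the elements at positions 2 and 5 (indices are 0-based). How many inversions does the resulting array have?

Positions 2 and 5 hold 11 and 35; after swapping, the array is [12, 26, 35, 38, 24, 11, 41, 43].
For each element, count later entries that are smaller:
12: 1
26: 2
35: 2
38: 2
24: 1
11: 0
41: 0
43: 0
Sum: 1 + 2 + 2 + 2 + 1 + 0 + 0 + 0 = 8

8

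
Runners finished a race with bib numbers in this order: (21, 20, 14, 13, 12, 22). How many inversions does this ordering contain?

Listing every pair i<j with a[i]>a[j] (using 1-based positions):
(1,2): 21 > 20
(1,3): 21 > 14
(1,4): 21 > 13
(1,5): 21 > 12
(2,3): 20 > 14
(2,4): 20 > 13
(2,5): 20 > 12
(3,4): 14 > 13
(3,5): 14 > 12
(4,5): 13 > 12
That's 10 pairs.

10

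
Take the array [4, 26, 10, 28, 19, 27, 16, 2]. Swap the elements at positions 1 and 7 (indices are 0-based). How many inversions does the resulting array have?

8

Positions 1 and 7 hold 26 and 2; after swapping, the array is [4, 2, 10, 28, 19, 27, 16, 26].
For each element, count later entries that are smaller:
4: 1
2: 0
10: 0
28: 4
19: 1
27: 2
16: 0
26: 0
Sum: 1 + 0 + 0 + 4 + 1 + 2 + 0 + 0 = 8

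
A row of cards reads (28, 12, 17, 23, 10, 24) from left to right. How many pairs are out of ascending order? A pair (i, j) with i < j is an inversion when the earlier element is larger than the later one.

Out-of-order index pairs (1-indexed):
(1,2): 28 > 12
(1,3): 28 > 17
(1,4): 28 > 23
(1,5): 28 > 10
(1,6): 28 > 24
(2,5): 12 > 10
(3,5): 17 > 10
(4,5): 23 > 10
That's 8 pairs.

8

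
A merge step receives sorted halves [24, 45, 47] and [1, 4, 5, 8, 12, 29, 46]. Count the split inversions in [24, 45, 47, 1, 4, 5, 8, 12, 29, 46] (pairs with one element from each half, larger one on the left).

Cross-inversions: 18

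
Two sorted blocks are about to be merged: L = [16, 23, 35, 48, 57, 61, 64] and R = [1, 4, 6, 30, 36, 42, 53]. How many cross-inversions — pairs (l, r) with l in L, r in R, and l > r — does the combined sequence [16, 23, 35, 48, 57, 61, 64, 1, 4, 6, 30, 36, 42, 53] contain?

37 cross-inversions

Count, for every r in R, how many entries of L exceed r:
r = 1: 16, 23, 35, 48, 57, 61, 64 → 7
r = 4: 16, 23, 35, 48, 57, 61, 64 → 7
r = 6: 16, 23, 35, 48, 57, 61, 64 → 7
r = 30: 35, 48, 57, 61, 64 → 5
r = 36: 48, 57, 61, 64 → 4
r = 42: 48, 57, 61, 64 → 4
r = 53: 57, 61, 64 → 3
Cross-inversions: 7 + 7 + 7 + 5 + 4 + 4 + 3 = 37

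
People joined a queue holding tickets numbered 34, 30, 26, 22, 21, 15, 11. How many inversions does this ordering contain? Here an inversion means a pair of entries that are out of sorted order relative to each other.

Element-by-element contributions:
34 → 30, 26, 22, 21, 15, 11 → 6
30 → 26, 22, 21, 15, 11 → 5
26 → 22, 21, 15, 11 → 4
22 → 21, 15, 11 → 3
21 → 15, 11 → 2
15 → 11 → 1
11 → none → 0
Sum: 6 + 5 + 4 + 3 + 2 + 1 + 0 = 21

21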